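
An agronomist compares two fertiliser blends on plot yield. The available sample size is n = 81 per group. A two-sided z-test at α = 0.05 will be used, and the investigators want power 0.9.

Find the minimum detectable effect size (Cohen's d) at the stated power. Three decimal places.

Need Φ(δ − 1.960) = 0.9, so δ = 1.960 + 1.282 = 3.242.
(The second rejection-region term Φ(−δ − z_{α/2}) is negligible and dropped.)
δ = d·√(n/2) ⇒ d = δ/√(n/2) = 3.242/√(81/2) = 0.5094.

d ≈ 0.509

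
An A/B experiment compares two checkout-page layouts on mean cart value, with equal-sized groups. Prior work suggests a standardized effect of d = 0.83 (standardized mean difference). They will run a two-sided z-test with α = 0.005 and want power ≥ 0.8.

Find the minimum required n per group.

Set Φ(δ − 2.807) = 0.8; then δ − 2.807 = Φ⁻¹(0.8) = 0.842, giving δ = 3.649.
(For δ > 0 the lower-tail rejection region contributes negligibly to power, so the one-term inversion is standard.)
δ = d·√(n/2) ⇒ n = 2(δ/d)² = 2 × (3.649 / 0.83)² = 38.65.
Round up to the next whole unit.

n = 39 per group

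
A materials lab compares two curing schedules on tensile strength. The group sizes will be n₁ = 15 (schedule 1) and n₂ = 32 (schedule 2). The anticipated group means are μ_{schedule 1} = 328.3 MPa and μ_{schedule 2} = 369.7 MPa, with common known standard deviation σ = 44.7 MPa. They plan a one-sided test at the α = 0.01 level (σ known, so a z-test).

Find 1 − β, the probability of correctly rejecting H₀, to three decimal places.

Standardized effect: d = |μ_{schedule 1} − μ_{schedule 2}| / σ = |328.3 − 369.7| / 44.7 = 0.9262
Noncentrality parameter: δ = d / √(1/n₁ + 1/n₂) = 0.9262 / √(1/15 + 1/32) = 2.9598
One-sided α = 0.01 → critical value z_{0.01} = 2.326.
Power = Φ(δ − 2.326) = Φ(0.633) = 0.7368.

Power ≈ 0.737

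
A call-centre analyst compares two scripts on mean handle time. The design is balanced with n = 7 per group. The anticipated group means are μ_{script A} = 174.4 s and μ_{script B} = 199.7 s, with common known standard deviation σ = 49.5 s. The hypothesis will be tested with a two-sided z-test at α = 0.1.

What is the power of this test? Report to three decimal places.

Standardized effect: d = |μ_{script A} − μ_{script B}| / σ = |174.4 − 199.7| / 49.5 = 0.5111
Noncentrality parameter: δ = d·√(n/2) = 0.5111 × √(7/2) = 0.9562
Two-sided α = 0.1 → critical value z_{0.05} = 1.645.
Power = Φ(δ − 1.645) + Φ(−δ − 1.645) = Φ(-0.689) + Φ(-2.601) = 0.2455 + 0.0046 = 0.2502.

Power ≈ 0.250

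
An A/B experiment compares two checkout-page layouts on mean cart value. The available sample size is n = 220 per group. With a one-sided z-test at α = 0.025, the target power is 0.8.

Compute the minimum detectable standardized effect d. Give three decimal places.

Required noncentrality: δ = z_{0.025} + z_{0.20} = 1.960 + 0.842 = 2.802.
δ = d·√(n/2) ⇒ d = δ/√(n/2) = 2.802/√(220/2) = 0.2671.

d ≈ 0.267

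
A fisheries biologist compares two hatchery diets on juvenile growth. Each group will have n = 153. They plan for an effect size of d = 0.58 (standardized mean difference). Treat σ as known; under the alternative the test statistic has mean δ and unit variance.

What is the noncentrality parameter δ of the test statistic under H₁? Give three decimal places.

The noncentrality parameter scales effect size by the design's sample-size factor: δ = d·√(n/2) = 0.58 × √(153/2) = 5.0729

δ ≈ 5.073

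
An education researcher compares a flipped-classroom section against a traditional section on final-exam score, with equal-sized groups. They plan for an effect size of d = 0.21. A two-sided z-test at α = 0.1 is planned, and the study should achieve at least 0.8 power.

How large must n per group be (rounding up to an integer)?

n = 281 per group

Set Φ(δ − 1.645) = 0.8; then δ − 1.645 = Φ⁻¹(0.8) = 0.842, giving δ = 2.486.
(Ignoring the negligible lower-tail rejection probability gives the usual closed-form inversion.)
δ = d·√(n/2) ⇒ n = 2(δ/d)² = 2 × (2.486 / 0.21)² = 280.39.
Rounding up, n = 281 per group.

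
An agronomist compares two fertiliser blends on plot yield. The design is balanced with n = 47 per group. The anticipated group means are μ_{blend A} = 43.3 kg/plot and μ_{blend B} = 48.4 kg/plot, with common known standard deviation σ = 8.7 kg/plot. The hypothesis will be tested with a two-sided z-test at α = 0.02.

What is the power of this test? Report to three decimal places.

Power ≈ 0.697

Standardized effect: d = |μ_{blend A} − μ_{blend B}| / σ = |43.3 − 48.4| / 8.7 = 0.5862
Noncentrality parameter: δ = d·√(n/2) = 0.5862 × √(47/2) = 2.8417
Two-sided α = 0.02 → critical value z_{0.01} = 2.326.
Power = Φ(δ − 2.326) + Φ(−δ − 2.326) = Φ(0.515) + Φ(-5.168) = 0.6969 + 0.0000 = 0.6969.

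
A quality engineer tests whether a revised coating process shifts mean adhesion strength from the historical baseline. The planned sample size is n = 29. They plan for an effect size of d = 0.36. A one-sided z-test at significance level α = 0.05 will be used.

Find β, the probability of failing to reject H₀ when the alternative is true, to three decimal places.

Noncentrality parameter: δ = d·√n = 0.36 × √29 = 1.9387
Critical value for a one-sided test at α = 0.05: z_α = 1.645.
Power = Φ(δ − 1.645) = Φ(0.294) = 0.6155.
Type II error: β = 1 − power = 1 − 0.6155 = 0.3845.

β ≈ 0.384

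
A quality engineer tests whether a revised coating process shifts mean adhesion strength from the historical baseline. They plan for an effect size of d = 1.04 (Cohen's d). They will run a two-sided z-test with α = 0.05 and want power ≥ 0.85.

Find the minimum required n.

n = 9

For power 0.85 need Φ(δ − z_{0.025}) = 0.85, so δ = z_{0.025} + z_{0.15} = 1.960 + 1.036 = 2.996.
(Ignoring the negligible lower-tail rejection probability gives the usual closed-form inversion.)
δ = d·√n ⇒ n = (δ/d)² = (2.996 / 1.04)² = 8.30.
Rounding up, n = 9.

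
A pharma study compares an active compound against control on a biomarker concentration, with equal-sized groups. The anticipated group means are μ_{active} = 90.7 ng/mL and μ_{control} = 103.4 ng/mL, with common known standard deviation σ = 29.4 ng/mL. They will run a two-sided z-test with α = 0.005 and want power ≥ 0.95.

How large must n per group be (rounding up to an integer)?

Standardized effect: d = |μ_{active} − μ_{control}| / σ = |90.7 − 103.4| / 29.4 = 0.4320
For power 0.95 need Φ(δ − z_{0.0025}) = 0.95, so δ = z_{0.0025} + z_{0.05} = 2.807 + 1.645 = 4.452.
(The Φ(−δ − z_{α/2}) term is vanishingly small for δ > 0 and is dropped in the standard sample-size formula.)
δ = d·√(n/2) ⇒ n = 2(δ/d)² = 2 × (4.452 / 0.4320)² = 212.42.
Rounding up, n = 213 per group.

n = 213 per group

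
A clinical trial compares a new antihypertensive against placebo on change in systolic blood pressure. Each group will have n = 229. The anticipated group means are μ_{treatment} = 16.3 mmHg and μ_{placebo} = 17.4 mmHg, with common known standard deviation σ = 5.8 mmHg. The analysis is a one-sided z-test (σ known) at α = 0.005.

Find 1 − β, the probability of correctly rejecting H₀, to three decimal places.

Standardized effect: d = |μ_{treatment} − μ_{placebo}| / σ = |16.3 − 17.4| / 5.8 = 0.1897
Noncentrality parameter: δ = d·√(n/2) = 0.1897 × √(229/2) = 2.0294
One-sided α = 0.005 → critical value z_{0.005} = 2.576.
Power = P(Z > 2.576 − δ) = Φ(-0.546) = 0.2924.

Power ≈ 0.292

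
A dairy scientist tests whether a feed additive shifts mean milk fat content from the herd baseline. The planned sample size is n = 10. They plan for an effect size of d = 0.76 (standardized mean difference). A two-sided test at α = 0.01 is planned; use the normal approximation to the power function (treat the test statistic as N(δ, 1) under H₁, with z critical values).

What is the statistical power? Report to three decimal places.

Power ≈ 0.432

Noncentrality parameter: δ = d·√n = 0.76 × √10 = 2.4033
Critical value for a two-sided test at α = 0.01: z_{α/2} = 2.576.
Power = Φ(δ − 2.576) + Φ(−δ − 2.576) = Φ(-0.172) + Φ(-4.979) = 0.4315 + 0.0000 = 0.4315.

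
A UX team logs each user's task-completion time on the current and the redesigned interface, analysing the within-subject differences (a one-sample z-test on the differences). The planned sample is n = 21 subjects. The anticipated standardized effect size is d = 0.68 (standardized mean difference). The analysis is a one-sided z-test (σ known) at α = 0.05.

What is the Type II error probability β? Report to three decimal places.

Noncentrality parameter: δ = d·√n = 0.68 × √21 = 3.1162
One-sided α = 0.05 → critical value z_{0.05} = 1.645.
Power = Φ(δ − 1.645) = Φ(1.471) = 0.9294.
Type II error: β = 1 − power = 1 − 0.9294 = 0.0706.

β ≈ 0.071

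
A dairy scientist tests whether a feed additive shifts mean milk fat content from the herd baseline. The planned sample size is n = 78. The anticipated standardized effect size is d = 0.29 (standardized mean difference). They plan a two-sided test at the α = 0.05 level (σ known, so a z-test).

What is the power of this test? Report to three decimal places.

Noncentrality parameter: δ = d·√n = 0.29 × √78 = 2.5612
Critical value for a two-sided test at α = 0.05: z_{α/2} = 1.960.
Power = Φ(δ − 1.960) + Φ(−δ − 1.960) = Φ(0.601) + Φ(-4.521) = 0.7262 + 0.0000 = 0.7262.

Power ≈ 0.726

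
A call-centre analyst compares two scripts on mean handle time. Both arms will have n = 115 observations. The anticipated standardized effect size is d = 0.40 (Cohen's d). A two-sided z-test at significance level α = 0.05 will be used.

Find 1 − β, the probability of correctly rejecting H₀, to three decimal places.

Noncentrality parameter: δ = d·√(n/2) = 0.40 × √(115/2) = 3.0332
Critical value for a two-sided test at α = 0.05: z_{α/2} = 1.960.
Power = Φ(δ − 1.960) + Φ(−δ − 1.960) = Φ(1.073) + Φ(-4.993) = 0.8584 + 0.0000 = 0.8584.

Power ≈ 0.858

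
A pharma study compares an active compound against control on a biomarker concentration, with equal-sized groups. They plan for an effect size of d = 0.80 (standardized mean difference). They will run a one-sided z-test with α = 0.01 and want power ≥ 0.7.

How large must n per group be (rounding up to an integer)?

n = 26 per group

Set Φ(δ − 2.326) = 0.7; then δ − 2.326 = Φ⁻¹(0.7) = 0.524, giving δ = 2.851.
δ = d·√(n/2) ⇒ n = 2(δ/d)² = 2 × (2.851 / 0.80)² = 25.40.
Rounding up, n = 26 per group.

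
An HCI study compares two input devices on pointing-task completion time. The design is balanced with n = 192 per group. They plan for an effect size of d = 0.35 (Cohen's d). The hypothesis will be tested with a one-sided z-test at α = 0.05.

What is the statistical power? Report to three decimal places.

Power ≈ 0.963

Noncentrality parameter: δ = d·√(n/2) = 0.35 × √(192/2) = 3.4293
Critical value for a one-sided test at α = 0.05: z_α = 1.645.
Power = P(Z > 1.645 − δ) = Φ(1.784) = 0.9628.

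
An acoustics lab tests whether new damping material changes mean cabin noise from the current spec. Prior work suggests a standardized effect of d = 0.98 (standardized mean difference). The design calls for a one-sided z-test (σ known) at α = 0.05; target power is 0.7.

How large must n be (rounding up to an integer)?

Set Φ(δ − 1.645) = 0.7; then δ − 1.645 = Φ⁻¹(0.7) = 0.524, giving δ = 2.169.
δ = d·√n ⇒ n = (δ/d)² = (2.169 / 0.98)² = 4.90.
Round up to the next whole unit.

n = 5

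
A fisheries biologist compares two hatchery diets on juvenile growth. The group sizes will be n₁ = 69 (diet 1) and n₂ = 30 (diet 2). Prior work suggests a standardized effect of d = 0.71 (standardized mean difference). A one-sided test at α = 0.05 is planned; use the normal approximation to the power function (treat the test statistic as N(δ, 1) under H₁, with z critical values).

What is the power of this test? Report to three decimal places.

Power ≈ 0.945

Noncentrality parameter: δ = d / √(1/n₁ + 1/n₂) = 0.71 / √(1/69 + 1/30) = 3.2466
One-sided α = 0.05 → critical value z_{0.05} = 1.645.
Power = Φ(δ − 1.645) = Φ(1.602) = 0.9454.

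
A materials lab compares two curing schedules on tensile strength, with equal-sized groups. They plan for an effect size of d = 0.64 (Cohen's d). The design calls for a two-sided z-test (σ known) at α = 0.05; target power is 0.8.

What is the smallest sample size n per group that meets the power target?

n = 39 per group

Set Φ(δ − 1.960) = 0.8; then δ − 1.960 = Φ⁻¹(0.8) = 0.842, giving δ = 2.802.
(Ignoring the negligible lower-tail rejection probability gives the usual closed-form inversion.)
δ = d·√(n/2) ⇒ n = 2(δ/d)² = 2 × (2.802 / 0.64)² = 38.32.
Rounding up, n = 39 per group.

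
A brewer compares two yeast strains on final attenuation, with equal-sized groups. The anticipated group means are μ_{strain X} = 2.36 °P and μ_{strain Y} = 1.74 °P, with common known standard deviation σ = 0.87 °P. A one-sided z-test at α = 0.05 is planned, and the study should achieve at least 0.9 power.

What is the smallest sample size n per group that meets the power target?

Standardized effect: d = |μ_{strain X} − μ_{strain Y}| / σ = |2.36 − 1.74| / 0.87 = 0.7126
For power 0.9 need Φ(δ − z_{0.05}) = 0.9, so δ = z_{0.05} + z_{0.10} = 1.645 + 1.282 = 2.926.
δ = d·√(n/2) ⇒ n = 2(δ/d)² = 2 × (2.926 / 0.7126)² = 33.73.
Round up to the next whole unit.

n = 34 per group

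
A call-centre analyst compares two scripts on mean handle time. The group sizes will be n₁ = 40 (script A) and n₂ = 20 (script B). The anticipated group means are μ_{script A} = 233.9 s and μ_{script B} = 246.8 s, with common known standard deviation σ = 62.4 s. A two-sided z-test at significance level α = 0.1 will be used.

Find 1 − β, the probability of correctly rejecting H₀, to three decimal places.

Power ≈ 0.195

Standardized effect: d = |μ_{script A} − μ_{script B}| / σ = |233.9 − 246.8| / 62.4 = 0.2067
Noncentrality parameter: δ = d / √(1/n₁ + 1/n₂) = 0.2067 / √(1/40 + 1/20) = 0.7549
Critical value for a two-sided test at α = 0.1: z_{α/2} = 1.645.
Power = Φ(δ − 1.645) + Φ(−δ − 1.645) = Φ(-0.890) + Φ(-2.400) = 0.1867 + 0.0082 = 0.1949.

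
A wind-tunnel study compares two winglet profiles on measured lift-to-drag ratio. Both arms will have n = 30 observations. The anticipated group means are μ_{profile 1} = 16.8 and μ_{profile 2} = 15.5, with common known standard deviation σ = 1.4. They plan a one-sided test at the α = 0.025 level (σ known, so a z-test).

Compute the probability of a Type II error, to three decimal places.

β ≈ 0.051

Standardized effect: d = |μ_{profile 1} − μ_{profile 2}| / σ = |16.8 − 15.5| / 1.4 = 0.9286
Noncentrality parameter: δ = d·√(n/2) = 0.9286 × √(30/2) = 3.5963
Critical value for a one-sided test at α = 0.025: z_α = 1.960.
Power = P(Z > 1.960 − δ) = Φ(1.636) = 0.9491.
Type II error: β = 1 − power = 1 − 0.9491 = 0.0509.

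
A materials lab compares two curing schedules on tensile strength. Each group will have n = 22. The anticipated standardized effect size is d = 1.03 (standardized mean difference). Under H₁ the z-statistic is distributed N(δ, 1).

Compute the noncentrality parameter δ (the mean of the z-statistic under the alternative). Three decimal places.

The noncentrality parameter scales effect size by the design's sample-size factor: δ = d·√(n/2) = 1.03 × √(22/2) = 3.4161

δ ≈ 3.416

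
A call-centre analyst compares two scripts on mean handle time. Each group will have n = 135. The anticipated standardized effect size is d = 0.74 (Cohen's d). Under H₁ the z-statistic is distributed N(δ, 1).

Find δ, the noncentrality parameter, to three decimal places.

The noncentrality parameter scales effect size by the design's sample-size factor: δ = d·√(n/2) = 0.74 × √(135/2) = 6.0797

δ ≈ 6.080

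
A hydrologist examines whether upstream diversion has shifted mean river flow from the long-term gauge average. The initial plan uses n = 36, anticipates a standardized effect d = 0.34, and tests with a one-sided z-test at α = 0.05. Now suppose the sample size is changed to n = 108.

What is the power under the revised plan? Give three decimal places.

With n = 108: δ = d·√n = 0.34 × √108 = 3.5334. Critical value z_{0.05} = 1.645.
Revised power = Φ(δ − 1.645) = Φ(1.889) = 0.9705.

Power ≈ 0.971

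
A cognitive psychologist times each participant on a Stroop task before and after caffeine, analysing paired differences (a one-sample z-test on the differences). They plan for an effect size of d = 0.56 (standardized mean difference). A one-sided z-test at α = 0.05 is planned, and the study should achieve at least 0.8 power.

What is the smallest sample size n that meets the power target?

For power 0.8 need Φ(δ − z_{0.05}) = 0.8, so δ = z_{0.05} + z_{0.20} = 1.645 + 0.842 = 2.486.
δ = d·√n ⇒ n = (δ/d)² = (2.486 / 0.56)² = 19.71.
Round up to the next whole unit.

n = 20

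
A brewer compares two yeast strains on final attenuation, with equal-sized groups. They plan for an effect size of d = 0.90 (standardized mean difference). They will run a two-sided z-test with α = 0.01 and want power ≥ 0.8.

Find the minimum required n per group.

Set Φ(δ − 2.576) = 0.8; then δ − 2.576 = Φ⁻¹(0.8) = 0.842, giving δ = 3.417.
(For δ > 0 the lower-tail rejection region contributes negligibly to power, so the one-term inversion is standard.)
δ = d·√(n/2) ⇒ n = 2(δ/d)² = 2 × (3.417 / 0.90)² = 28.84.
Round up to the next whole unit.

n = 29 per group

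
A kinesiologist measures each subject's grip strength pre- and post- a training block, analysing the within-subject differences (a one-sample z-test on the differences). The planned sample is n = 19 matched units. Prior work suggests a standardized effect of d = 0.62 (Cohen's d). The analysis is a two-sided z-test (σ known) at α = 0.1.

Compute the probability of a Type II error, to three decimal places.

β ≈ 0.145

Noncentrality parameter: δ = d·√n = 0.62 × √19 = 2.7025
Two-sided α = 0.1 → critical value z_{0.05} = 1.645.
Power = Φ(δ − 1.645) + Φ(−δ − 1.645) = Φ(1.058) + Φ(-4.347) = 0.8549 + 0.0000 = 0.8549.
Type II error: β = 1 − power = 1 − 0.8549 = 0.1451.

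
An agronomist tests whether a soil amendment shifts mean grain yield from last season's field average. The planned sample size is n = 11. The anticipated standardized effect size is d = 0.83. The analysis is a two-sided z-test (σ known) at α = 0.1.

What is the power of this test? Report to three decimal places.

Power ≈ 0.866

Noncentrality parameter: λ = d·√n = 0.83 × √11 = 2.7528
Critical value for a two-sided test at α = 0.1: z_{α/2} = 1.645.
Power = Φ(λ − 1.645) + Φ(−λ − 1.645) = Φ(1.108) + Φ(-4.398) = 0.8661 + 0.0000 = 0.8661.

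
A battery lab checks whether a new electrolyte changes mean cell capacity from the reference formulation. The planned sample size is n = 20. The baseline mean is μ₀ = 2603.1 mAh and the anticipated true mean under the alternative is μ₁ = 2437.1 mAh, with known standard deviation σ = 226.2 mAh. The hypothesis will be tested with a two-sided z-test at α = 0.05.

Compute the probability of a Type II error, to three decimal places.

Standardized effect: d = |μ₁ − μ₀| / σ = |2437.1 − 2603.1| / 226.2 = 0.7339
Noncentrality parameter: λ = d·√n = 0.7339 × √20 = 3.2819
Critical value for a two-sided test at α = 0.05: z_{α/2} = 1.960.
Power = Φ(λ − 1.960) + Φ(−λ − 1.960) = Φ(1.322) + Φ(-5.242) = 0.9069 + 0.0000 = 0.9069.
Type II error: β = 1 − power = 1 − 0.9069 = 0.0931.

β ≈ 0.093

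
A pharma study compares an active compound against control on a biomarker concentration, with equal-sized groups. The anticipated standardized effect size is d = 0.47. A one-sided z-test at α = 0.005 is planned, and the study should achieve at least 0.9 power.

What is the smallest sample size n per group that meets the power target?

n = 135 per group

Set Φ(δ − 2.576) = 0.9; then δ − 2.576 = Φ⁻¹(0.9) = 1.282, giving δ = 3.857.
δ = d·√(n/2) ⇒ n = 2(δ/d)² = 2 × (3.857 / 0.47)² = 134.72.
Round up to the next whole unit.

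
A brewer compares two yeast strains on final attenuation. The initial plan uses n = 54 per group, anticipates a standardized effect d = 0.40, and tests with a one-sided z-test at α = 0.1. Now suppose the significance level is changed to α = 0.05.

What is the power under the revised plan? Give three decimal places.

δ = d·√(n/2) = 0.40 × √(54/2) = 2.0785 (unchanged). New critical value: z_{0.05} = 1.645.
Revised power = P(Z > 1.645 − δ) = Φ(0.434) = 0.6677.

Power ≈ 0.668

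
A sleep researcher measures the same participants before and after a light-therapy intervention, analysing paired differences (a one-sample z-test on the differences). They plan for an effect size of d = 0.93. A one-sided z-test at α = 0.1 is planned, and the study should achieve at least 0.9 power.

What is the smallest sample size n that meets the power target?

Set Φ(δ − 1.282) = 0.9; then δ − 1.282 = Φ⁻¹(0.9) = 1.282, giving δ = 2.563.
δ = d·√n ⇒ n = (δ/d)² = (2.563 / 0.93)² = 7.60.
Rounding up, n = 8.

n = 8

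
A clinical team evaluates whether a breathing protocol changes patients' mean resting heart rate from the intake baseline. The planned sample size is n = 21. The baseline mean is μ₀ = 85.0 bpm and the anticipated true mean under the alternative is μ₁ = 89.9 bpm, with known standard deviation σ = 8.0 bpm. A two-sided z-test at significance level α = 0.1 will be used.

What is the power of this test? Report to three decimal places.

Standardized effect: d = |μ₁ − μ₀| / σ = |89.9 − 85.0| / 8.0 = 0.6125
Noncentrality parameter: δ = d·√n = 0.6125 × √21 = 2.8068
Critical value for a two-sided test at α = 0.1: z_{α/2} = 1.645.
Power = Φ(δ − 1.645) + Φ(−δ − 1.645) = Φ(1.162) + Φ(-4.452) = 0.8774 + 0.0000 = 0.8774.

Power ≈ 0.877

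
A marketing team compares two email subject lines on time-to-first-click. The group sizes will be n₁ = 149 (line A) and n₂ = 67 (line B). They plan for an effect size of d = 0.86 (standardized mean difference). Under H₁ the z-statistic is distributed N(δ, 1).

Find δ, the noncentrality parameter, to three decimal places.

δ ≈ 5.847

δ = d / √(1/n₁ + 1/n₂) = 0.86 / √(1/149 + 1/67) = 5.8466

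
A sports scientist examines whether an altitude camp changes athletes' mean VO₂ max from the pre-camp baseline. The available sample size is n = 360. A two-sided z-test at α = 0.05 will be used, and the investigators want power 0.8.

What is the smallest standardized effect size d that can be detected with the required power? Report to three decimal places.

d ≈ 0.148

Required noncentrality: δ = z_{0.025} + z_{0.20} = 1.960 + 0.842 = 2.802.
(The second rejection-region term Φ(−δ − z_{α/2}) is negligible and dropped.)
δ = d·√n ⇒ d = δ/√n = 2.802/√360 = 0.1477.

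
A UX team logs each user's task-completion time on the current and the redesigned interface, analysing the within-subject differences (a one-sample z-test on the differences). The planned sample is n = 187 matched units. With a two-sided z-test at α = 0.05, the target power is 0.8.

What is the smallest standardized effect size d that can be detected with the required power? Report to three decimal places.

d ≈ 0.205

Required noncentrality: δ = z_{0.025} + z_{0.20} = 1.960 + 0.842 = 2.802.
(The second rejection-region term Φ(−δ − z_{α/2}) is negligible and dropped.)
δ = d·√n ⇒ d = δ/√n = 2.802/√187 = 0.2049.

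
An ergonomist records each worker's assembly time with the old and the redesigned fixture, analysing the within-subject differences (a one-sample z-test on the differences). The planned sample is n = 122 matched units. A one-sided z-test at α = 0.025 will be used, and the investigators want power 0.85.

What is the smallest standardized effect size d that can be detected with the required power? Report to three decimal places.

d ≈ 0.271

Need Φ(δ − 1.960) = 0.85, so δ = 1.960 + 1.036 = 2.996.
δ = d·√n ⇒ d = δ/√n = 2.996/√122 = 0.2713.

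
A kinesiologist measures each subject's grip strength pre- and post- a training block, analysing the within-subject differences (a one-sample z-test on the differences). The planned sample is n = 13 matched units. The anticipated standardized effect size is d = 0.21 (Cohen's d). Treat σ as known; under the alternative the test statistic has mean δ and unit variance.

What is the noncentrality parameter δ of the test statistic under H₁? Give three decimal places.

The noncentrality parameter scales effect size by the design's sample-size factor: δ = d·√n = 0.21 × √13 = 0.7572

δ ≈ 0.757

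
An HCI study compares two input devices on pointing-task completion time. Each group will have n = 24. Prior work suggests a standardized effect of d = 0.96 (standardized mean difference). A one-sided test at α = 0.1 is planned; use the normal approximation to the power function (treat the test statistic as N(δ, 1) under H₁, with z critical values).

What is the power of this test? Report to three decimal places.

Power ≈ 0.980

Noncentrality parameter: λ = d·√(n/2) = 0.96 × √(24/2) = 3.3255
One-sided α = 0.1 → critical value z_{0.1} = 1.282.
Power = Φ(λ − 1.282) = Φ(2.044) = 0.9795.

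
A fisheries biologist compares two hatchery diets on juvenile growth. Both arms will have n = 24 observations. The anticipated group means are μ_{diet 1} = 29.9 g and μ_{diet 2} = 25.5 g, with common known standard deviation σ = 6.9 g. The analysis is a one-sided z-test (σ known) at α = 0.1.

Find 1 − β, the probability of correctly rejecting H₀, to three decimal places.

Power ≈ 0.823

Standardized effect: d = |μ_{diet 1} − μ_{diet 2}| / σ = |29.9 − 25.5| / 6.9 = 0.6377
Noncentrality parameter: δ = d·√(n/2) = 0.6377 × √(24/2) = 2.2090
One-sided α = 0.1 → critical value z_{0.1} = 1.282.
Power = P(Z > 1.282 − δ) = Φ(0.927) = 0.8232.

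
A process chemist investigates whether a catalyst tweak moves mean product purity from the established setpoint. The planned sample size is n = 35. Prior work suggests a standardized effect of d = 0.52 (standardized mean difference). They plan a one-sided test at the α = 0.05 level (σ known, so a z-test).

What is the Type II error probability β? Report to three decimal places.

Noncentrality parameter: δ = d·√n = 0.52 × √35 = 3.0764
One-sided α = 0.05 → critical value z_{0.05} = 1.645.
Power = Φ(δ − 1.645) = Φ(1.432) = 0.9239.
Type II error: β = 1 − power = 1 − 0.9239 = 0.0761.

β ≈ 0.076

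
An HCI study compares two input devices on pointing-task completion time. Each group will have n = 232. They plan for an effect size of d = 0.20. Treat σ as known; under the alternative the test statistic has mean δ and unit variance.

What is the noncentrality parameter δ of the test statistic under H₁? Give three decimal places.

δ = d·√(n/2) = 0.20 × √(232/2) = 2.1541

δ ≈ 2.154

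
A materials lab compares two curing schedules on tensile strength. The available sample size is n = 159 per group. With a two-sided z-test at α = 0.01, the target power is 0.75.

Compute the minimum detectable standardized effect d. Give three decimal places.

Need Φ(δ − 2.576) = 0.75, so δ = 2.576 + 0.674 = 3.250.
(Lower-tail contribution to power is negligible for δ > 0.)
δ = d·√(n/2) ⇒ d = δ/√(n/2) = 3.250/√(159/2) = 0.3645.

d ≈ 0.365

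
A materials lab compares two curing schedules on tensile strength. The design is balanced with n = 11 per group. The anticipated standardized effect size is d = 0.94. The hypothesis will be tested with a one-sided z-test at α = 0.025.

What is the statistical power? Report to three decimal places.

Noncentrality parameter: δ = d·√(n/2) = 0.94 × √(11/2) = 2.2045
Critical value for a one-sided test at α = 0.025: z_α = 1.960.
Power = P(Z > 1.960 − δ) = Φ(0.245) = 0.5966.

Power ≈ 0.597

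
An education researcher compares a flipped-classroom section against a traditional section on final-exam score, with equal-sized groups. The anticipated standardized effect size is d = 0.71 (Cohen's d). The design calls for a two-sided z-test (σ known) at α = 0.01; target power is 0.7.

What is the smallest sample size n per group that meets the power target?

n = 39 per group

For power 0.7 need Φ(δ − z_{0.005}) = 0.7, so δ = z_{0.005} + z_{0.30} = 2.576 + 0.524 = 3.100.
(For δ > 0 the lower-tail rejection region contributes negligibly to power, so the one-term inversion is standard.)
δ = d·√(n/2) ⇒ n = 2(δ/d)² = 2 × (3.100 / 0.71)² = 38.13.
Rounding up, n = 39 per group.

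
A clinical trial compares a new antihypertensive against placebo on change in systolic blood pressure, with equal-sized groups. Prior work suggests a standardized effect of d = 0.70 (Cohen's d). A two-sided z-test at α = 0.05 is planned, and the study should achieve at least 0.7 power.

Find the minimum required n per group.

n = 26 per group

Set Φ(δ − 1.960) = 0.7; then δ − 1.960 = Φ⁻¹(0.7) = 0.524, giving δ = 2.484.
(Ignoring the negligible lower-tail rejection probability gives the usual closed-form inversion.)
δ = d·√(n/2) ⇒ n = 2(δ/d)² = 2 × (2.484 / 0.70)² = 25.19.
Rounding up, n = 26 per group.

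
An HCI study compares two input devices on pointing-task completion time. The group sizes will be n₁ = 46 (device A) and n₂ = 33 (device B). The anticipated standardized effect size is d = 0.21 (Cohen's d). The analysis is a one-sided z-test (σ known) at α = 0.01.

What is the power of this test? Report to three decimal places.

Noncentrality parameter: λ = d / √(1/n₁ + 1/n₂) = 0.21 / √(1/46 + 1/33) = 0.9205
One-sided α = 0.01 → critical value z_{0.01} = 2.326.
Power = Φ(λ − 2.326) = Φ(-1.406) = 0.0799.

Power ≈ 0.080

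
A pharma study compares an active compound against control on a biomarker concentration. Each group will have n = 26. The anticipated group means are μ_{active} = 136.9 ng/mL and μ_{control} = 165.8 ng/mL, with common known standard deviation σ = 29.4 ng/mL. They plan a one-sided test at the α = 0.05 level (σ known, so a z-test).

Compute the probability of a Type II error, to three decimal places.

Standardized effect: d = |μ_{active} − μ_{control}| / σ = |136.9 − 165.8| / 29.4 = 0.9830
Noncentrality parameter: δ = d·√(n/2) = 0.9830 × √(26/2) = 3.5442
One-sided α = 0.05 → critical value z_{0.05} = 1.645.
Power = P(Z > 1.645 − δ) = Φ(1.899) = 0.9712.
Type II error: β = 1 − power = 1 − 0.9712 = 0.0288.

β ≈ 0.029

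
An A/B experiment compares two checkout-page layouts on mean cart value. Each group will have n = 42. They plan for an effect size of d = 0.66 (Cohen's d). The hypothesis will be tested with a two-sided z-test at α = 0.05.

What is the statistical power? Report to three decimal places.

Noncentrality parameter: δ = d·√(n/2) = 0.66 × √(42/2) = 3.0245
Two-sided α = 0.05 → critical value z_{0.025} = 1.960.
Power = Φ(δ − 1.960) + Φ(−δ − 1.960) = Φ(1.065) + Φ(-4.984) = 0.8565 + 0.0000 = 0.8565.

Power ≈ 0.856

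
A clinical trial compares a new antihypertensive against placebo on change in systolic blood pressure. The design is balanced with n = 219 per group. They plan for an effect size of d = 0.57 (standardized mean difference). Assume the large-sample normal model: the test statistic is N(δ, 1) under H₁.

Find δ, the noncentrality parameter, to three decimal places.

δ = d·√(n/2) = 0.57 × √(219/2) = 5.9646

δ ≈ 5.965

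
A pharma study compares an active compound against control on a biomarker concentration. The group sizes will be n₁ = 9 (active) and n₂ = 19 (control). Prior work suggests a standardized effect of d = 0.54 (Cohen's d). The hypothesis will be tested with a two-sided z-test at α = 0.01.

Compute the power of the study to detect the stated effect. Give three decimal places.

Power ≈ 0.107

Noncentrality parameter: δ = d / √(1/n₁ + 1/n₂) = 0.54 / √(1/9 + 1/19) = 1.3345
Critical value for a two-sided test at α = 0.01: z_{α/2} = 2.576.
Power = Φ(δ − 2.576) + Φ(−δ − 2.576) = Φ(-1.241) + Φ(-3.910) = 0.1072 + 0.0000 = 0.1073.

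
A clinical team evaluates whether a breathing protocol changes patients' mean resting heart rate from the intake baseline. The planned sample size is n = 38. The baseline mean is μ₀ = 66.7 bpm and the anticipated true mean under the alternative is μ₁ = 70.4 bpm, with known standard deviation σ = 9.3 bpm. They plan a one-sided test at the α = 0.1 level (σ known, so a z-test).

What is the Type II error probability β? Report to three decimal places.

β ≈ 0.121

Standardized effect: d = |μ₁ − μ₀| / σ = |70.4 − 66.7| / 9.3 = 0.3978
Noncentrality parameter: δ = d·√n = 0.3978 × √38 = 2.4525
One-sided α = 0.1 → critical value z_{0.1} = 1.282.
Power = Φ(δ − 1.282) = Φ(1.171) = 0.8792.
Type II error: β = 1 − power = 1 − 0.8792 = 0.1208.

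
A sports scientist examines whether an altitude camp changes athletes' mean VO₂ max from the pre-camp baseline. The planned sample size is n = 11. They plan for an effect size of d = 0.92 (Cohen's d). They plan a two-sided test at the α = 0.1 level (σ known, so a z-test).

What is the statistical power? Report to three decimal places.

Power ≈ 0.920

Noncentrality parameter: δ = d·√n = 0.92 × √11 = 3.0513
Two-sided α = 0.1 → critical value z_{0.05} = 1.645.
Power = Φ(δ − 1.645) + Φ(−δ − 1.645) = Φ(1.406) + Φ(-4.696) = 0.9202 + 0.0000 = 0.9202.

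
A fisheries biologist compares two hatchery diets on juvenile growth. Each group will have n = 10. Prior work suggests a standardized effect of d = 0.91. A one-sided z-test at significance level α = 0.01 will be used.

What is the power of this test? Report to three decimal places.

Power ≈ 0.385

Noncentrality parameter: δ = d·√(n/2) = 0.91 × √(10/2) = 2.0348
One-sided α = 0.01 → critical value z_{0.01} = 2.326.
Power = Φ(δ − 2.326) = Φ(-0.292) = 0.3853.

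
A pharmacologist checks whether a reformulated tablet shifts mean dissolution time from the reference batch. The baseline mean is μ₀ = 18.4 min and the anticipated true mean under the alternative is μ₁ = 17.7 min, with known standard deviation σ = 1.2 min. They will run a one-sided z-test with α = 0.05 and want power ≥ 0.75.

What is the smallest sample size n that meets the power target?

n = 16

Standardized effect: d = |μ₁ − μ₀| / σ = |17.7 − 18.4| / 1.2 = 0.5833
Set Φ(δ − 1.645) = 0.75; then δ − 1.645 = Φ⁻¹(0.75) = 0.674, giving δ = 2.319.
δ = d·√n ⇒ n = (δ/d)² = (2.319 / 0.5833)² = 15.81.
Round up to the next whole unit.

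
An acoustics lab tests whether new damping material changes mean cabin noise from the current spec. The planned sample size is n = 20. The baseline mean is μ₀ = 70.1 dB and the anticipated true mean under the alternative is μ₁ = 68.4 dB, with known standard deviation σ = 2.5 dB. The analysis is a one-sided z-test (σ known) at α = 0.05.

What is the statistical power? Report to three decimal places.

Power ≈ 0.919

Standardized effect: d = |μ₁ − μ₀| / σ = |68.4 − 70.1| / 2.5 = 0.6800
Noncentrality parameter: δ = d·√n = 0.6800 × √20 = 3.0411
Critical value for a one-sided test at α = 0.05: z_α = 1.645.
Power = Φ(δ − 1.645) = Φ(1.396) = 0.9187.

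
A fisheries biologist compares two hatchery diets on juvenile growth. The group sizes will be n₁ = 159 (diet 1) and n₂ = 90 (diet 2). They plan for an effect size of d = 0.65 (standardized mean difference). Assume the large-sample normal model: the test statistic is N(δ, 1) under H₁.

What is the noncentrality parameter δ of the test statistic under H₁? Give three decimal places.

The noncentrality parameter scales effect size by the design's sample-size factor: δ = d / √(1/n₁ + 1/n₂) = 0.65 / √(1/159 + 1/90) = 4.9276

δ ≈ 4.928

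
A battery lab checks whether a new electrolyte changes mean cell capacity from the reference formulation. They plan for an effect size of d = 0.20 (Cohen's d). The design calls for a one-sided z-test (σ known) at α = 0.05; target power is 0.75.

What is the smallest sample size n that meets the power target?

n = 135

Set Φ(δ − 1.645) = 0.75; then δ − 1.645 = Φ⁻¹(0.75) = 0.674, giving δ = 2.319.
δ = d·√n ⇒ n = (δ/d)² = (2.319 / 0.20)² = 134.48.
Rounding up, n = 135.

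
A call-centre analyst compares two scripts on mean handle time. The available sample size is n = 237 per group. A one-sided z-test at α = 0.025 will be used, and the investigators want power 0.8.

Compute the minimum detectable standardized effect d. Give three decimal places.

d ≈ 0.257

Required noncentrality: δ = z_{0.025} + z_{0.20} = 1.960 + 0.842 = 2.802.
δ = d·√(n/2) ⇒ d = δ/√(n/2) = 2.802/√(237/2) = 0.2574.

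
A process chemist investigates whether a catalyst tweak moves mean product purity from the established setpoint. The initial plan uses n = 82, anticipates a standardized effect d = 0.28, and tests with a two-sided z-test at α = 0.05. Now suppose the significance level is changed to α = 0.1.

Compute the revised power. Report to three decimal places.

Power ≈ 0.813

δ = d·√n = 0.28 × √82 = 2.5355 (unchanged). New critical value: z_{0.05} = 1.645.
Revised power = Φ(δ − 1.645) + Φ(−δ − 1.645) = Φ(0.891) + Φ(-4.180) = 0.8134 + 0.0000 = 0.8135.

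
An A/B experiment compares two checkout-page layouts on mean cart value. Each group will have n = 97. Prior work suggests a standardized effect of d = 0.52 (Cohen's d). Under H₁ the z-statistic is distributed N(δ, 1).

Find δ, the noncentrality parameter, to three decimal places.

δ = d·√(n/2) = 0.52 × √(97/2) = 3.6214

δ ≈ 3.621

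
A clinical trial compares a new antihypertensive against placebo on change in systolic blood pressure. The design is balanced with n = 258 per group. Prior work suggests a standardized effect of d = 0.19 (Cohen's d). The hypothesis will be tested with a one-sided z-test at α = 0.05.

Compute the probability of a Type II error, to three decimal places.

β ≈ 0.304

Noncentrality parameter: δ = d·√(n/2) = 0.19 × √(258/2) = 2.1580
Critical value for a one-sided test at α = 0.05: z_α = 1.645.
Power = Φ(δ − 1.645) = Φ(0.513) = 0.6961.
Type II error: β = 1 − power = 1 − 0.6961 = 0.3039.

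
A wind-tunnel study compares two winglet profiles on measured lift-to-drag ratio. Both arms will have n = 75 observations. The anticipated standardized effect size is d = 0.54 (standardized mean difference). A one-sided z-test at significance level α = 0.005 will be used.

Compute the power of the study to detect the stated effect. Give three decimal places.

Noncentrality parameter: δ = d·√(n/2) = 0.54 × √(75/2) = 3.3068
One-sided α = 0.005 → critical value z_{0.005} = 2.576.
Power = P(Z > 2.576 − δ) = Φ(0.731) = 0.7676.

Power ≈ 0.768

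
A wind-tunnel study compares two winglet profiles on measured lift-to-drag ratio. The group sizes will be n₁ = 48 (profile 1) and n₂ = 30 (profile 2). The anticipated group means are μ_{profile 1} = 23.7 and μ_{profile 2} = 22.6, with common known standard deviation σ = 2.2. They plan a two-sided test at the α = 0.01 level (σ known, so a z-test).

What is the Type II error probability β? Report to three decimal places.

β ≈ 0.665

Standardized effect: d = |μ_{profile 1} − μ_{profile 2}| / σ = |23.7 − 22.6| / 2.2 = 0.5000
Noncentrality parameter: δ = d / √(1/n₁ + 1/n₂) = 0.5000 / √(1/48 + 1/30) = 2.1483
Critical value for a two-sided test at α = 0.01: z_{α/2} = 2.576.
Power = Φ(δ − 2.576) + Φ(−δ − 2.576) = Φ(-0.427) + Φ(-4.724) = 0.3345 + 0.0000 = 0.3345.
Type II error: β = 1 − power = 1 − 0.3345 = 0.6655.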